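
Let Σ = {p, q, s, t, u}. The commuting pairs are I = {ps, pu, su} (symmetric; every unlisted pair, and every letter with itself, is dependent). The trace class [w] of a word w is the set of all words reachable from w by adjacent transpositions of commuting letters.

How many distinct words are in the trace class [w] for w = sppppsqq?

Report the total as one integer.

piece 0:s — minimal
piece 1:p — minimal
piece 2:p rests on {1:p}
piece 3:p rests on {2:p}
piece 4:p rests on {3:p}
piece 5:s rests on {0:s}
piece 6:q rests on {4:p, 5:s}
piece 7:q rests on {6:q}
minimal pieces: {0:s, 1:p}
ways to finish when only these pieces remain (= sum over removing one remaining piece with nothing left below it):
  1 left: {7}→1
  2 left: {6,7}→1
  3 left: {4,6,7}→1  {5,6,7}→1
  4 left: {0,5,6,7}→1  {3,4,6,7}→1  {4,5,6,7}→2
  5 left: {0,4,5,6,7}→3  {2,3,4,6,7}→1  {3,4,5,6,7}→3
  6 left: {0,3,4,5,6,7}→6  {1,2,3,4,6,7}→1  {2,3,4,5,6,7}→4
  placing 0:s first → 5 extensions
  placing 1:p first → 10 extensions
total linear extensions = 15

15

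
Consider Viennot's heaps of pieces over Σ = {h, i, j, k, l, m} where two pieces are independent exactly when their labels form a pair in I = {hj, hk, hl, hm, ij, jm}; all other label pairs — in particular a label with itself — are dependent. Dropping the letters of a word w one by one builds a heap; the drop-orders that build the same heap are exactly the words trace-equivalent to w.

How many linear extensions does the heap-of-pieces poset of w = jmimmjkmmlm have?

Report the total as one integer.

15

drop 0:j onto floor
drop 1:m onto floor
drop 2:i onto {1:m}
drop 3:m onto {2:i}
drop 4:m onto {3:m}
drop 5:j onto {0:j}
drop 6:k onto {4:m, 5:j}
drop 7:m onto {6:k}
drop 8:m onto {7:m}
drop 9:l onto {8:m}
drop 10:m onto {9:l}
ground layer = {0:j, 1:m}
drop-orders for the pieces not yet dropped (sum over which currently-grounded one goes next):
  1 to go: {10} 1
  2 to go: {9,10} 1
  3 to go: {8,9,10} 1
  4 to go: {7,8,9,10} 1
  5 to go: {6,7,8,9,10} 1
  6 to go: {4,6,7,8,9,10} 1  {5,6,7,8,9,10} 1
  7 to go: {0,5,6,7,8,9,10} 1  {3,4,6,7,8,9,10} 1  {4,5,6,7,8,9,10} 2
  8 to go: {0,4,5,6,7,8,9,10} 3  {2,3,4,6,7,8,9,10} 1  {3,4,5,6,7,8,9,10} 3
  9 to go: {0,3,4,5,6,7,8,9,10} 6  {1,2,3,4,6,7,8,9,10} 1  {2,3,4,5,6,7,8,9,10} 4
  if 0:j drops first: 5 orders
  if 1:m drops first: 10 orders
heap linearizations: 15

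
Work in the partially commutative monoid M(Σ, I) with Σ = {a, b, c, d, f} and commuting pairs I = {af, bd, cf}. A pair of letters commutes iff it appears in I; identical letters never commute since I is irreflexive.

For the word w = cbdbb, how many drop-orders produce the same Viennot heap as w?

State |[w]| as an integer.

4

piece 0:c — minimal
piece 1:b rests on {0:c}
piece 2:d rests on {0:c}
piece 3:b rests on {1:b}
piece 4:b rests on {3:b}
minimal pieces: {0:c}
ways to finish when only these pieces remain (= sum over removing one remaining piece with nothing left below it):
  1 left: {2}→1  {4}→1
  2 left: {2,4}→2  {3,4}→1
  3 left: {1,3,4}→1  {2,3,4}→3
  placing 0:c first → 4 extensions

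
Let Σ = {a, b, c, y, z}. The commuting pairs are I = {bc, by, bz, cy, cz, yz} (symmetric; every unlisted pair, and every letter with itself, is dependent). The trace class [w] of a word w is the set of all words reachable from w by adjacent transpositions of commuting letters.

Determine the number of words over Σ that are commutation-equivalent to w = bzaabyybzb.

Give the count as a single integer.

#0=b has no predecessor
#1=z has no predecessor
#2=a depends on [0:b, 1:z]
#3=a depends on [2:a]
#4=b depends on [3:a]
#5=y depends on [3:a]
#6=y depends on [5:y]
#7=b depends on [4:b]
#8=z depends on [3:a]
#9=b depends on [7:b]
sources: [0:b, 1:z]
N(rest) = Σ N(rest − s) over sources s of rest; N(one piece) = 1:
  size 1 → [6]=1  [8]=1  [9]=1
  size 2 → [5,6]=1  [6,8]=2  [6,9]=2  [7,9]=1  [8,9]=2
  size 3 → [4,7,9]=1  [5,6,8]=3  [5,6,9]=3  [6,7,9]=3  [6,8,9]=6  [7,8,9]=3
  size 4 → [4,6,7,9]=4  [4,7,8,9]=4  [5,6,7,9]=6  [5,6,8,9]=12  [6,7,8,9]=12
  size 5 → [4,5,6,7,9]=10  [4,6,7,8,9]=20  [5,6,7,8,9]=30
  size 6 → [4,5,6,7,8,9]=60
  size 7 → [3,4,5,6,7,8,9]=60
  size 8 → [2,3,4,5,6,7,8,9]=60
  first=0(b) contributes 60
  first=1(z) contributes 60
|[w]| = 120

120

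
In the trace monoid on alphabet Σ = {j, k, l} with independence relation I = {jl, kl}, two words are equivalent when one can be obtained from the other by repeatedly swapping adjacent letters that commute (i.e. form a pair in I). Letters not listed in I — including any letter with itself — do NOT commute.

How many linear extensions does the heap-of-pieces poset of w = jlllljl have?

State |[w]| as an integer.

21

piece 0:j — minimal
piece 1:l — minimal
piece 2:l rests on {1:l}
piece 3:l rests on {2:l}
piece 4:l rests on {3:l}
piece 5:j rests on {0:j}
piece 6:l rests on {4:l}
minimal pieces: {0:j, 1:l}
ways to finish when only these pieces remain (= sum over removing one remaining piece with nothing left below it):
  1 left: {5}→1  {6}→1
  2 left: {0,5}→1  {4,6}→1  {5,6}→2
  3 left: {0,5,6}→3  {3,4,6}→1  {4,5,6}→3
  4 left: {0,4,5,6}→6  {2,3,4,6}→1  {3,4,5,6}→4
  5 left: {0,3,4,5,6}→10  {1,2,3,4,6}→1  {2,3,4,5,6}→5
  placing 0:j first → 6 extensions
  placing 1:l first → 15 extensions
total linear extensions = 21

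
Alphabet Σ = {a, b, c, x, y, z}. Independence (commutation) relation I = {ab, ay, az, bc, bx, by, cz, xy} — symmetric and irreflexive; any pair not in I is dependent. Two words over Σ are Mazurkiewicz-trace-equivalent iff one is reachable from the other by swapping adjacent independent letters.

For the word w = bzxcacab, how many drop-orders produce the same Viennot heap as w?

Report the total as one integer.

6

drop 0:b onto floor
drop 1:z onto {0:b}
drop 2:x onto {1:z}
drop 3:c onto {2:x}
drop 4:a onto {3:c}
drop 5:c onto {4:a}
drop 6:a onto {5:c}
drop 7:b onto {1:z}
ground layer = {0:b}
drop-orders for the pieces not yet dropped (sum over which currently-grounded one goes next):
  1 to go: {6} 1  {7} 1
  2 to go: {5,6} 1  {6,7} 2
  3 to go: {4,5,6} 1  {5,6,7} 3
  4 to go: {3,4,5,6} 1  {4,5,6,7} 4
  5 to go: {2,3,4,5,6} 1  {3,4,5,6,7} 5
  6 to go: {2,3,4,5,6,7} 6
  if 0:b drops first: 6 orders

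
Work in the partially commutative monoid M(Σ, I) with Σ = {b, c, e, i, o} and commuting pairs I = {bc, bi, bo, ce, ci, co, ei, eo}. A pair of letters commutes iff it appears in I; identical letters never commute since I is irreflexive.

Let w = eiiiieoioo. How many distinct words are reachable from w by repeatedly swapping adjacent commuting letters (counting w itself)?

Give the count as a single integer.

drop 0:e onto floor
drop 1:i onto floor
drop 2:i onto {1:i}
drop 3:i onto {2:i}
drop 4:i onto {3:i}
drop 5:e onto {0:e}
drop 6:o onto {4:i}
drop 7:i onto {6:o}
drop 8:o onto {7:i}
drop 9:o onto {8:o}
ground layer = {0:e, 1:i}
drop-orders for the pieces not yet dropped (sum over which currently-grounded one goes next):
  1 to go: {5} 1  {9} 1
  2 to go: {0,5} 1  {5,9} 2  {8,9} 1
  3 to go: {0,5,9} 3  {5,8,9} 3  {7,8,9} 1
  4 to go: {0,5,8,9} 6  {5,7,8,9} 4  {6,7,8,9} 1
  5 to go: {0,5,7,8,9} 10  {4,6,7,8,9} 1  {5,6,7,8,9} 5
  6 to go: {0,5,6,7,8,9} 15  {3,4,6,7,8,9} 1  {4,5,6,7,8,9} 6
  7 to go: {0,4,5,6,7,8,9} 21  {2,3,4,6,7,8,9} 1  {3,4,5,6,7,8,9} 7
  8 to go: {0,3,4,5,6,7,8,9} 28  {1,2,3,4,6,7,8,9} 1  {2,3,4,5,6,7,8,9} 8
  if 0:e drops first: 9 orders
  if 1:i drops first: 36 orders
heap linearizations: 45

45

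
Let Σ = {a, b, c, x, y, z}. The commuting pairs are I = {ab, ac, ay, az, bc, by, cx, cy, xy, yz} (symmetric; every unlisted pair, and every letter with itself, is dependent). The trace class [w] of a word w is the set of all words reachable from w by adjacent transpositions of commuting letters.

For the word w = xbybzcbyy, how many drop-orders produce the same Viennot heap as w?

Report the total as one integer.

#0=x has no predecessor
#1=b depends on [0:x]
#2=y has no predecessor
#3=b depends on [1:b]
#4=z depends on [3:b]
#5=c depends on [4:z]
#6=b depends on [4:z]
#7=y depends on [2:y]
#8=y depends on [7:y]
sources: [0:x, 2:y]
N(rest) = Σ N(rest − s) over sources s of rest; N(one piece) = 1:
  size 1 → [5]=1  [6]=1  [8]=1
  size 2 → [5,6]=2  [5,8]=2  [6,8]=2  [7,8]=1
  size 3 → [2,7,8]=1  [4,5,6]=2  [5,6,8]=6  [5,7,8]=3  [6,7,8]=3
  size 4 → [2,5,7,8]=4  [2,6,7,8]=4  [3,4,5,6]=2  [4,5,6,8]=8  [5,6,7,8]=12
  size 5 → [1,3,4,5,6]=2  [2,5,6,7,8]=20  [3,4,5,6,8]=10  [4,5,6,7,8]=20
  size 6 → [0,1,3,4,5,6]=2  [1,3,4,5,6,8]=12  [2,4,5,6,7,8]=40  [3,4,5,6,7,8]=30
  size 7 → [0,1,3,4,5,6,8]=14  [1,3,4,5,6,7,8]=42  [2,3,4,5,6,7,8]=70
  first=0(x) contributes 112
  first=2(y) contributes 56
|[w]| = 168

168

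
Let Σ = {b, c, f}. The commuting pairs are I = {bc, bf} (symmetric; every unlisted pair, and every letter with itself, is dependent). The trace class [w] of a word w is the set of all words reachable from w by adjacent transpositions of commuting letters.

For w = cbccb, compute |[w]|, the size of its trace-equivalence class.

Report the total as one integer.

#0=c has no predecessor
#1=b has no predecessor
#2=c depends on [0:c]
#3=c depends on [2:c]
#4=b depends on [1:b]
sources: [0:c, 1:b]
N(rest) = Σ N(rest − s) over sources s of rest; N(one piece) = 1:
  size 1 → [3]=1  [4]=1
  size 2 → [1,4]=1  [2,3]=1  [3,4]=2
  size 3 → [0,2,3]=1  [1,3,4]=3  [2,3,4]=3
  first=0(c) contributes 6
  first=1(b) contributes 4
|[w]| = 10

10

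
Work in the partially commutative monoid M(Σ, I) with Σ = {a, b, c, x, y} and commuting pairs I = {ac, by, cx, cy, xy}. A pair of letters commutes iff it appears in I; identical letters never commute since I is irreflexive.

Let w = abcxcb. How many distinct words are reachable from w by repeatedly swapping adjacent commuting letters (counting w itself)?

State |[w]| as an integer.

drop 0:a onto floor
drop 1:b onto {0:a}
drop 2:c onto {1:b}
drop 3:x onto {1:b}
drop 4:c onto {2:c}
drop 5:b onto {3:x, 4:c}
ground layer = {0:a}
drop-orders for the pieces not yet dropped (sum over which currently-grounded one goes next):
  1 to go: {5} 1
  2 to go: {3,5} 1  {4,5} 1
  3 to go: {2,4,5} 1  {3,4,5} 2
  4 to go: {2,3,4,5} 3
  if 0:a drops first: 3 orders

3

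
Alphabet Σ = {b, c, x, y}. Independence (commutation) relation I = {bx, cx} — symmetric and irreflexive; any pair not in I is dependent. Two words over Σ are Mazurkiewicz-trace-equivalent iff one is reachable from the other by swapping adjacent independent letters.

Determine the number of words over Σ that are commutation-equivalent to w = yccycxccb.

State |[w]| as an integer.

#0=y has no predecessor
#1=c depends on [0:y]
#2=c depends on [1:c]
#3=y depends on [2:c]
#4=c depends on [3:y]
#5=x depends on [3:y]
#6=c depends on [4:c]
#7=c depends on [6:c]
#8=b depends on [7:c]
sources: [0:y]
N(rest) = Σ N(rest − s) over sources s of rest; N(one piece) = 1:
  size 1 → [5]=1  [8]=1
  size 2 → [5,8]=2  [7,8]=1
  size 3 → [5,7,8]=3  [6,7,8]=1
  size 4 → [4,6,7,8]=1  [5,6,7,8]=4
  size 5 → [4,5,6,7,8]=5
  size 6 → [3,4,5,6,7,8]=5
  size 7 → [2,3,4,5,6,7,8]=5
  first=0(y) contributes 5

5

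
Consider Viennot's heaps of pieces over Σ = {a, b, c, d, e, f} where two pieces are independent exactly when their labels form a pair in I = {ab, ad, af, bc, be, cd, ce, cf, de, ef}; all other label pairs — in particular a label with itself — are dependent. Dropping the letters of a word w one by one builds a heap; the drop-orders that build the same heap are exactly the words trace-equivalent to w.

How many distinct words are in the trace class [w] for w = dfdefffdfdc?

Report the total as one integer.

110

#0=d has no predecessor
#1=f depends on [0:d]
#2=d depends on [1:f]
#3=e has no predecessor
#4=f depends on [2:d]
#5=f depends on [4:f]
#6=f depends on [5:f]
#7=d depends on [6:f]
#8=f depends on [7:d]
#9=d depends on [8:f]
#10=c has no predecessor
sources: [0:d, 3:e, 10:c]
N(rest) = Σ N(rest − s) over sources s of rest; N(one piece) = 1:
  size 1 → [3]=1  [9]=1  [10]=1
  size 2 → [3,9]=2  [3,10]=2  [8,9]=1  [9,10]=2
  size 3 → [3,8,9]=3  [3,9,10]=6  [7,8,9]=1  [8,9,10]=3
  size 4 → [3,7,8,9]=4  [3,8,9,10]=12  [6,7,8,9]=1  [7,8,9,10]=4
  size 5 → [3,6,7,8,9]=5  [3,7,8,9,10]=20  [5,6,7,8,9]=1  [6,7,8,9,10]=5
  size 6 → [3,5,6,7,8,9]=6  [3,6,7,8,9,10]=30  [4,5,6,7,8,9]=1  [5,6,7,8,9,10]=6
  size 7 → [2,4,5,6,7,8,9]=1  [3,4,5,6,7,8,9]=7  [3,5,6,7,8,9,10]=42  [4,5,6,7,8,9,10]=7
  size 8 → [1,2,4,5,6,7,8,9]=1  [2,3,4,5,6,7,8,9]=8  [2,4,5,6,7,8,9,10]=8  [3,4,5,6,7,8,9,10]=56
  size 9 → [0,1,2,4,5,6,7,8,9]=1  [1,2,3,4,5,6,7,8,9]=9  [1,2,4,5,6,7,8,9,10]=9  [2,3,4,5,6,7,8,9,10]=72
  first=0(d) contributes 90
  first=3(e) contributes 10
  first=10(c) contributes 10
|[w]| = 110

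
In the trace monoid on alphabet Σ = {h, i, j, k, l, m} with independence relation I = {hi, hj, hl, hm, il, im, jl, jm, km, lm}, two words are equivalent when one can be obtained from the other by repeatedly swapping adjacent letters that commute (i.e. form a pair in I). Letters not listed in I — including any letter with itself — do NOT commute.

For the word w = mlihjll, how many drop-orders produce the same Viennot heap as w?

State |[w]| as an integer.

420

0(m) covers ∅
1(l) covers ∅
2(i) covers ∅
3(h) covers ∅
4(j) covers 2:i
5(l) covers 1:l
6(l) covers 5:l
floor of heap: 0:m, 1:l, 2:i, 3:h
completions by unplaced set U, small U first (add the entries for U minus each lowest piece of U):
  |U|=1: {0}:1  {3}:1  {4}:1  {6}:1
  |U|=2: {0,3}:2  {0,4}:2  {0,6}:2  {2,4}:1  {3,4}:2  {3,6}:2  {4,6}:2  {5,6}:1
  |U|=3: {0,2,4}:3  {0,3,4}:6  {0,3,6}:6  {0,4,6}:6  {0,5,6}:3  {1,5,6}:1  {2,3,4}:3  {2,4,6}:3  {3,4,6}:6  {3,5,6}:3  {4,5,6}:3
  |U|=4: {0,1,5,6}:4  {0,2,3,4}:12  {0,2,4,6}:12  {0,3,4,6}:24  {0,3,5,6}:12  {0,4,5,6}:12  {1,3,5,6}:4  {1,4,5,6}:4  {2,3,4,6}:12  {2,4,5,6}:6  {3,4,5,6}:12
  |U|=5: {0,1,3,5,6}:20  {0,1,4,5,6}:20  {0,2,3,4,6}:60  {0,2,4,5,6}:30  {0,3,4,5,6}:60  {1,2,4,5,6}:10  {1,3,4,5,6}:20  {2,3,4,5,6}:30
  start at 0(m): 60
  start at 1(l): 180
  start at 2(i): 120
  start at 3(h): 60
sum over floor = 420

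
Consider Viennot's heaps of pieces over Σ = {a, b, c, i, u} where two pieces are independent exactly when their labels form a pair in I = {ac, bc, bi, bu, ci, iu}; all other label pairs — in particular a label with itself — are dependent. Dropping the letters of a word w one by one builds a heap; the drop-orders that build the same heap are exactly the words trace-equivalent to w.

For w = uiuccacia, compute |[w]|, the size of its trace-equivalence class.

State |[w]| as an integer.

75

0(u) covers ∅
1(i) covers ∅
2(u) covers 0:u
3(c) covers 2:u
4(c) covers 3:c
5(a) covers 1:i, 2:u
6(c) covers 4:c
7(i) covers 5:a
8(a) covers 7:i
floor of heap: 0:u, 1:i
completions by unplaced set U, small U first (add the entries for U minus each lowest piece of U):
  |U|=1: {6}:1  {8}:1
  |U|=2: {4,6}:1  {6,8}:2  {7,8}:1
  |U|=3: {3,4,6}:1  {4,6,8}:3  {5,7,8}:1  {6,7,8}:3
  |U|=4: {1,5,7,8}:1  {3,4,6,8}:4  {4,6,7,8}:6  {5,6,7,8}:4
  |U|=5: {1,5,6,7,8}:5  {3,4,6,7,8}:10  {4,5,6,7,8}:10
  |U|=6: {1,4,5,6,7,8}:15  {3,4,5,6,7,8}:20
  |U|=7: {1,3,4,5,6,7,8}:35  {2,3,4,5,6,7,8}:20
  start at 0(u): 55
  start at 1(i): 20
sum over floor = 75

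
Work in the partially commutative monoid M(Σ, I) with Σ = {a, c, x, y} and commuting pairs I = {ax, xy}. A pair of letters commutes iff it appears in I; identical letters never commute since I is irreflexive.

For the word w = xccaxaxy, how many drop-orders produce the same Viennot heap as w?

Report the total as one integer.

10

piece 0:x — minimal
piece 1:c rests on {0:x}
piece 2:c rests on {1:c}
piece 3:a rests on {2:c}
piece 4:x rests on {2:c}
piece 5:a rests on {3:a}
piece 6:x rests on {4:x}
piece 7:y rests on {5:a}
minimal pieces: {0:x}
ways to finish when only these pieces remain (= sum over removing one remaining piece with nothing left below it):
  1 left: {6}→1  {7}→1
  2 left: {4,6}→1  {5,7}→1  {6,7}→2
  3 left: {3,5,7}→1  {4,6,7}→3  {5,6,7}→3
  4 left: {3,5,6,7}→4  {4,5,6,7}→6
  5 left: {3,4,5,6,7}→10
  6 left: {2,3,4,5,6,7}→10
  placing 0:x first → 10 extensions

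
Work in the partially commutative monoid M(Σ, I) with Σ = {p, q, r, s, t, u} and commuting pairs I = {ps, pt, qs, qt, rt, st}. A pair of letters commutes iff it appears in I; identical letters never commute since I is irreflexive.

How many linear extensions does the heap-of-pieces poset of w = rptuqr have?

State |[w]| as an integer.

drop 0:r onto floor
drop 1:p onto {0:r}
drop 2:t onto floor
drop 3:u onto {1:p, 2:t}
drop 4:q onto {3:u}
drop 5:r onto {4:q}
ground layer = {0:r, 2:t}
drop-orders for the pieces not yet dropped (sum over which currently-grounded one goes next):
  1 to go: {5} 1
  2 to go: {4,5} 1
  3 to go: {3,4,5} 1
  4 to go: {1,3,4,5} 1  {2,3,4,5} 1
  if 0:r drops first: 2 orders
  if 2:t drops first: 1 orders
heap linearizations: 3

3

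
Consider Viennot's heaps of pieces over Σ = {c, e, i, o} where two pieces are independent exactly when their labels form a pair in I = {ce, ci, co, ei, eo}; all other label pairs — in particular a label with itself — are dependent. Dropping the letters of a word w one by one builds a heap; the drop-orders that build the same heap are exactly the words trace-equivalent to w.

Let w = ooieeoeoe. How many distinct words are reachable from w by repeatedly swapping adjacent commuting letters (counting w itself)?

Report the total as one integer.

drop 0:o onto floor
drop 1:o onto {0:o}
drop 2:i onto {1:o}
drop 3:e onto floor
drop 4:e onto {3:e}
drop 5:o onto {2:i}
drop 6:e onto {4:e}
drop 7:o onto {5:o}
drop 8:e onto {6:e}
ground layer = {0:o, 3:e}
drop-orders for the pieces not yet dropped (sum over which currently-grounded one goes next):
  1 to go: {7} 1  {8} 1
  2 to go: {5,7} 1  {6,8} 1  {7,8} 2
  3 to go: {2,5,7} 1  {4,6,8} 1  {5,7,8} 3  {6,7,8} 3
  4 to go: {1,2,5,7} 1  {2,5,7,8} 4  {3,4,6,8} 1  {4,6,7,8} 4  {5,6,7,8} 6
  5 to go: {0,1,2,5,7} 1  {1,2,5,7,8} 5  {2,5,6,7,8} 10  {3,4,6,7,8} 5  {4,5,6,7,8} 10
  6 to go: {0,1,2,5,7,8} 6  {1,2,5,6,7,8} 15  {2,4,5,6,7,8} 20  {3,4,5,6,7,8} 15
  7 to go: {0,1,2,5,6,7,8} 21  {1,2,4,5,6,7,8} 35  {2,3,4,5,6,7,8} 35
  if 0:o drops first: 70 orders
  if 3:e drops first: 56 orders
heap linearizations: 126

126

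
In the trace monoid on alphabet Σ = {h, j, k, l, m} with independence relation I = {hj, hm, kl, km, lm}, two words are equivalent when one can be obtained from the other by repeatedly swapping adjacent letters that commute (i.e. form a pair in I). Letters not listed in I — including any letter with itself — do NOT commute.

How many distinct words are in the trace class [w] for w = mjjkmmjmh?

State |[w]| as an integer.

12

0(m) covers ∅
1(j) covers 0:m
2(j) covers 1:j
3(k) covers 2:j
4(m) covers 2:j
5(m) covers 4:m
6(j) covers 3:k, 5:m
7(m) covers 6:j
8(h) covers 3:k
floor of heap: 0:m
completions by unplaced set U, small U first (add the entries for U minus each lowest piece of U):
  |U|=1: {7}:1  {8}:1
  |U|=2: {6,7}:1  {7,8}:2
  |U|=3: {5,6,7}:1  {6,7,8}:3
  |U|=4: {3,6,7,8}:3  {4,5,6,7}:1  {5,6,7,8}:4
  |U|=5: {3,5,6,7,8}:7  {4,5,6,7,8}:5
  |U|=6: {3,4,5,6,7,8}:12
  |U|=7: {2,3,4,5,6,7,8}:12
  start at 0(m): 12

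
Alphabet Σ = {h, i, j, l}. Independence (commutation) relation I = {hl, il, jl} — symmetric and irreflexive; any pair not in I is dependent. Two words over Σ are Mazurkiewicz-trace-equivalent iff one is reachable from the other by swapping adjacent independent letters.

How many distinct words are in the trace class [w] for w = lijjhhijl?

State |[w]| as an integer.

piece 0:l — minimal
piece 1:i — minimal
piece 2:j rests on {1:i}
piece 3:j rests on {2:j}
piece 4:h rests on {3:j}
piece 5:h rests on {4:h}
piece 6:i rests on {5:h}
piece 7:j rests on {6:i}
piece 8:l rests on {0:l}
minimal pieces: {0:l, 1:i}
ways to finish when only these pieces remain (= sum over removing one remaining piece with nothing left below it):
  1 left: {7}→1  {8}→1
  2 left: {0,8}→1  {6,7}→1  {7,8}→2
  3 left: {0,7,8}→3  {5,6,7}→1  {6,7,8}→3
  4 left: {0,6,7,8}→6  {4,5,6,7}→1  {5,6,7,8}→4
  5 left: {0,5,6,7,8}→10  {3,4,5,6,7}→1  {4,5,6,7,8}→5
  6 left: {0,4,5,6,7,8}→15  {2,3,4,5,6,7}→1  {3,4,5,6,7,8}→6
  7 left: {0,3,4,5,6,7,8}→21  {1,2,3,4,5,6,7}→1  {2,3,4,5,6,7,8}→7
  placing 0:l first → 8 extensions
  placing 1:i first → 28 extensions
total linear extensions = 36

36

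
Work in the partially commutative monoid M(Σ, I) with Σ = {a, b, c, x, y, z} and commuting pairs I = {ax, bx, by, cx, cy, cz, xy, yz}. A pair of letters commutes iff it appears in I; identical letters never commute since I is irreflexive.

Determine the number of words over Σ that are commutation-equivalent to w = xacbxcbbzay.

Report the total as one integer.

piece 0:x — minimal
piece 1:a — minimal
piece 2:c rests on {1:a}
piece 3:b rests on {2:c}
piece 4:x rests on {0:x}
piece 5:c rests on {3:b}
piece 6:b rests on {5:c}
piece 7:b rests on {6:b}
piece 8:z rests on {4:x, 7:b}
piece 9:a rests on {8:z}
piece 10:y rests on {9:a}
minimal pieces: {0:x, 1:a}
ways to finish when only these pieces remain (= sum over removing one remaining piece with nothing left below it):
  1 left: {10}→1
  2 left: {9,10}→1
  3 left: {8,9,10}→1
  4 left: {4,8,9,10}→1  {7,8,9,10}→1
  5 left: {0,4,8,9,10}→1  {4,7,8,9,10}→2  {6,7,8,9,10}→1
  6 left: {0,4,7,8,9,10}→3  {4,6,7,8,9,10}→3  {5,6,7,8,9,10}→1
  7 left: {0,4,6,7,8,9,10}→6  {3,5,6,7,8,9,10}→1  {4,5,6,7,8,9,10}→4
  8 left: {0,4,5,6,7,8,9,10}→10  {2,3,5,6,7,8,9,10}→1  {3,4,5,6,7,8,9,10}→5
  9 left: {0,3,4,5,6,7,8,9,10}→15  {1,2,3,5,6,7,8,9,10}→1  {2,3,4,5,6,7,8,9,10}→6
  placing 0:x first → 7 extensions
  placing 1:a first → 21 extensions
total linear extensions = 28

28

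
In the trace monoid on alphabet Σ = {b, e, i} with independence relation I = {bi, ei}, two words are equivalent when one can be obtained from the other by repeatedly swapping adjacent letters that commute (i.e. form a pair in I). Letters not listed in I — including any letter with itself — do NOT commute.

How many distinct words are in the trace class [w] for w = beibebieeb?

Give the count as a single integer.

45

#0=b has no predecessor
#1=e depends on [0:b]
#2=i has no predecessor
#3=b depends on [1:e]
#4=e depends on [3:b]
#5=b depends on [4:e]
#6=i depends on [2:i]
#7=e depends on [5:b]
#8=e depends on [7:e]
#9=b depends on [8:e]
sources: [0:b, 2:i]
N(rest) = Σ N(rest − s) over sources s of rest; N(one piece) = 1:
  size 1 → [6]=1  [9]=1
  size 2 → [2,6]=1  [6,9]=2  [8,9]=1
  size 3 → [2,6,9]=3  [6,8,9]=3  [7,8,9]=1
  size 4 → [2,6,8,9]=6  [5,7,8,9]=1  [6,7,8,9]=4
  size 5 → [2,6,7,8,9]=10  [4,5,7,8,9]=1  [5,6,7,8,9]=5
  size 6 → [2,5,6,7,8,9]=15  [3,4,5,7,8,9]=1  [4,5,6,7,8,9]=6
  size 7 → [1,3,4,5,7,8,9]=1  [2,4,5,6,7,8,9]=21  [3,4,5,6,7,8,9]=7
  size 8 → [0,1,3,4,5,7,8,9]=1  [1,3,4,5,6,7,8,9]=8  [2,3,4,5,6,7,8,9]=28
  first=0(b) contributes 36
  first=2(i) contributes 9
|[w]| = 45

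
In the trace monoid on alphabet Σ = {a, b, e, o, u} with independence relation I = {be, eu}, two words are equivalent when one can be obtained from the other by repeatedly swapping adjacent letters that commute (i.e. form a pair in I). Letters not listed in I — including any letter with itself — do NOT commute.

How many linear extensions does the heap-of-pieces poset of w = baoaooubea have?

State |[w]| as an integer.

3

piece 0:b — minimal
piece 1:a rests on {0:b}
piece 2:o rests on {1:a}
piece 3:a rests on {2:o}
piece 4:o rests on {3:a}
piece 5:o rests on {4:o}
piece 6:u rests on {5:o}
piece 7:b rests on {6:u}
piece 8:e rests on {5:o}
piece 9:a rests on {7:b, 8:e}
minimal pieces: {0:b}
ways to finish when only these pieces remain (= sum over removing one remaining piece with nothing left below it):
  1 left: {9}→1
  2 left: {7,9}→1  {8,9}→1
  3 left: {6,7,9}→1  {7,8,9}→2
  4 left: {6,7,8,9}→3
  5 left: {5,6,7,8,9}→3
  6 left: {4,5,6,7,8,9}→3
  7 left: {3,4,5,6,7,8,9}→3
  8 left: {2,3,4,5,6,7,8,9}→3
  placing 0:b first → 3 extensions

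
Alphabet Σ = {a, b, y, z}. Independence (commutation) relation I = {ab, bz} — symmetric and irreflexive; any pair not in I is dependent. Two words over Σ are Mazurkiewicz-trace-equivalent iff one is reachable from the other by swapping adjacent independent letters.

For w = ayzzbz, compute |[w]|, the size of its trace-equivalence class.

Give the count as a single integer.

piece 0:a — minimal
piece 1:y rests on {0:a}
piece 2:z rests on {1:y}
piece 3:z rests on {2:z}
piece 4:b rests on {1:y}
piece 5:z rests on {3:z}
minimal pieces: {0:a}
ways to finish when only these pieces remain (= sum over removing one remaining piece with nothing left below it):
  1 left: {4}→1  {5}→1
  2 left: {3,5}→1  {4,5}→2
  3 left: {2,3,5}→1  {3,4,5}→3
  4 left: {2,3,4,5}→4
  placing 0:a first → 4 extensions

4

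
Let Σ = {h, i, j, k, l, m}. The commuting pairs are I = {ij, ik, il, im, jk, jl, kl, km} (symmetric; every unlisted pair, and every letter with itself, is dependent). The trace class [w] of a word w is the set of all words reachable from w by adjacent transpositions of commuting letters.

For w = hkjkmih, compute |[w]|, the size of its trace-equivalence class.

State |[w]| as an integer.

30

#0=h has no predecessor
#1=k depends on [0:h]
#2=j depends on [0:h]
#3=k depends on [1:k]
#4=m depends on [2:j]
#5=i depends on [0:h]
#6=h depends on [3:k, 4:m, 5:i]
sources: [0:h]
N(rest) = Σ N(rest − s) over sources s of rest; N(one piece) = 1:
  size 1 → [6]=1
  size 2 → [3,6]=1  [4,6]=1  [5,6]=1
  size 3 → [1,3,6]=1  [2,4,6]=1  [3,4,6]=2  [3,5,6]=2  [4,5,6]=2
  size 4 → [1,3,4,6]=3  [1,3,5,6]=3  [2,3,4,6]=3  [2,4,5,6]=3  [3,4,5,6]=6
  size 5 → [1,2,3,4,6]=6  [1,3,4,5,6]=12  [2,3,4,5,6]=12
  first=0(h) contributes 30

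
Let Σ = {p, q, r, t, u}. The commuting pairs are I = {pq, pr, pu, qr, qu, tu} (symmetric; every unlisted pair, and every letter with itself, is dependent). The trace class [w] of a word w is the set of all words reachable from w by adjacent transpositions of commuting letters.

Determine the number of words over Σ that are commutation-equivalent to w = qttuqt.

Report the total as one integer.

6

#0=q has no predecessor
#1=t depends on [0:q]
#2=t depends on [1:t]
#3=u has no predecessor
#4=q depends on [2:t]
#5=t depends on [4:q]
sources: [0:q, 3:u]
N(rest) = Σ N(rest − s) over sources s of rest; N(one piece) = 1:
  size 1 → [3]=1  [5]=1
  size 2 → [3,5]=2  [4,5]=1
  size 3 → [2,4,5]=1  [3,4,5]=3
  size 4 → [1,2,4,5]=1  [2,3,4,5]=4
  first=0(q) contributes 5
  first=3(u) contributes 1
|[w]| = 6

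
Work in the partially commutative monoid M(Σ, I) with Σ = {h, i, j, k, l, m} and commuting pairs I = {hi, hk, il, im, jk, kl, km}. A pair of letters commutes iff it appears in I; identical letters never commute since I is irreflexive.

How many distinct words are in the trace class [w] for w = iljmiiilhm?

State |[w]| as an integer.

70

drop 0:i onto floor
drop 1:l onto floor
drop 2:j onto {0:i, 1:l}
drop 3:m onto {2:j}
drop 4:i onto {2:j}
drop 5:i onto {4:i}
drop 6:i onto {5:i}
drop 7:l onto {3:m}
drop 8:h onto {7:l}
drop 9:m onto {8:h}
ground layer = {0:i, 1:l}
drop-orders for the pieces not yet dropped (sum over which currently-grounded one goes next):
  1 to go: {6} 1  {9} 1
  2 to go: {5,6} 1  {6,9} 2  {8,9} 1
  3 to go: {4,5,6} 1  {5,6,9} 3  {6,8,9} 3  {7,8,9} 1
  4 to go: {3,7,8,9} 1  {4,5,6,9} 4  {5,6,8,9} 6  {6,7,8,9} 4
  5 to go: {3,6,7,8,9} 5  {4,5,6,8,9} 10  {5,6,7,8,9} 10
  6 to go: {3,5,6,7,8,9} 15  {4,5,6,7,8,9} 20
  7 to go: {3,4,5,6,7,8,9} 35
  8 to go: {2,3,4,5,6,7,8,9} 35
  if 0:i drops first: 35 orders
  if 1:l drops first: 35 orders
heap linearizations: 70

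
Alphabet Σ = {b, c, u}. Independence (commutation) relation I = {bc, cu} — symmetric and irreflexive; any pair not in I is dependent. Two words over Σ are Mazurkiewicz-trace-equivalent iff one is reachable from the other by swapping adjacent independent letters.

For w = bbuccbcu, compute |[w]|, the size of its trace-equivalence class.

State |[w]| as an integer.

56

0(b) covers ∅
1(b) covers 0:b
2(u) covers 1:b
3(c) covers ∅
4(c) covers 3:c
5(b) covers 2:u
6(c) covers 4:c
7(u) covers 5:b
floor of heap: 0:b, 3:c
completions by unplaced set U, small U first (add the entries for U minus each lowest piece of U):
  |U|=1: {6}:1  {7}:1
  |U|=2: {4,6}:1  {5,7}:1  {6,7}:2
  |U|=3: {2,5,7}:1  {3,4,6}:1  {4,6,7}:3  {5,6,7}:3
  |U|=4: {1,2,5,7}:1  {2,5,6,7}:4  {3,4,6,7}:4  {4,5,6,7}:6
  |U|=5: {0,1,2,5,7}:1  {1,2,5,6,7}:5  {2,4,5,6,7}:10  {3,4,5,6,7}:10
  |U|=6: {0,1,2,5,6,7}:6  {1,2,4,5,6,7}:15  {2,3,4,5,6,7}:20
  start at 0(b): 35
  start at 3(c): 21
sum over floor = 56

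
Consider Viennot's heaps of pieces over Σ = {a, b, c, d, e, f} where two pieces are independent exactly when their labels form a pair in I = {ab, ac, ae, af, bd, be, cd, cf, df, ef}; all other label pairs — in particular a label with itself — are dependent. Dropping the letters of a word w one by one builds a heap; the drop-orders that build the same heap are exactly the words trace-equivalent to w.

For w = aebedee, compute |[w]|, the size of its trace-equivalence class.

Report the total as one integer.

21

#0=a has no predecessor
#1=e has no predecessor
#2=b has no predecessor
#3=e depends on [1:e]
#4=d depends on [0:a, 3:e]
#5=e depends on [4:d]
#6=e depends on [5:e]
sources: [0:a, 1:e, 2:b]
N(rest) = Σ N(rest − s) over sources s of rest; N(one piece) = 1:
  size 1 → [2]=1  [6]=1
  size 2 → [2,6]=2  [5,6]=1
  size 3 → [2,5,6]=3  [4,5,6]=1
  size 4 → [0,4,5,6]=1  [2,4,5,6]=4  [3,4,5,6]=1
  size 5 → [0,2,4,5,6]=5  [0,3,4,5,6]=2  [1,3,4,5,6]=1  [2,3,4,5,6]=5
  first=0(a) contributes 6
  first=1(e) contributes 12
  first=2(b) contributes 3
|[w]| = 21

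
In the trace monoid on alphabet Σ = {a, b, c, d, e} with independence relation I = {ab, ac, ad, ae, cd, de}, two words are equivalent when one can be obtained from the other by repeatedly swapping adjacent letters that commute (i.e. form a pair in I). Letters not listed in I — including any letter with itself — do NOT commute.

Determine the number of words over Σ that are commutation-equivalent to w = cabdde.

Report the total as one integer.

18

piece 0:c — minimal
piece 1:a — minimal
piece 2:b rests on {0:c}
piece 3:d rests on {2:b}
piece 4:d rests on {3:d}
piece 5:e rests on {2:b}
minimal pieces: {0:c, 1:a}
ways to finish when only these pieces remain (= sum over removing one remaining piece with nothing left below it):
  1 left: {1}→1  {4}→1  {5}→1
  2 left: {1,4}→2  {1,5}→2  {3,4}→1  {4,5}→2
  3 left: {1,3,4}→3  {1,4,5}→6  {3,4,5}→3
  4 left: {1,3,4,5}→12  {2,3,4,5}→3
  placing 0:c first → 15 extensions
  placing 1:a first → 3 extensions
total linear extensions = 18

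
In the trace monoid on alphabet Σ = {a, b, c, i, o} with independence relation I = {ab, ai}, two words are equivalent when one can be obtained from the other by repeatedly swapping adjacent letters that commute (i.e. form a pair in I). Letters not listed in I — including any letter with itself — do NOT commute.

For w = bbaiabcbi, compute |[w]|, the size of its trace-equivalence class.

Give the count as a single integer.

15

drop 0:b onto floor
drop 1:b onto {0:b}
drop 2:a onto floor
drop 3:i onto {1:b}
drop 4:a onto {2:a}
drop 5:b onto {3:i}
drop 6:c onto {4:a, 5:b}
drop 7:b onto {6:c}
drop 8:i onto {7:b}
ground layer = {0:b, 2:a}
drop-orders for the pieces not yet dropped (sum over which currently-grounded one goes next):
  1 to go: {8} 1
  2 to go: {7,8} 1
  3 to go: {6,7,8} 1
  4 to go: {4,6,7,8} 1  {5,6,7,8} 1
  5 to go: {2,4,6,7,8} 1  {3,5,6,7,8} 1  {4,5,6,7,8} 2
  6 to go: {1,3,5,6,7,8} 1  {2,4,5,6,7,8} 3  {3,4,5,6,7,8} 3
  7 to go: {0,1,3,5,6,7,8} 1  {1,3,4,5,6,7,8} 4  {2,3,4,5,6,7,8} 6
  if 0:b drops first: 10 orders
  if 2:a drops first: 5 orders
heap linearizations: 15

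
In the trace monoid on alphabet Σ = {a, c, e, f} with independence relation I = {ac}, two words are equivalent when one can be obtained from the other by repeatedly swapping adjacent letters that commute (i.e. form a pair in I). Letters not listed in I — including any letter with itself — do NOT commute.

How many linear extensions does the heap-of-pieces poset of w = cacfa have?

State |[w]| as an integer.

#0=c has no predecessor
#1=a has no predecessor
#2=c depends on [0:c]
#3=f depends on [1:a, 2:c]
#4=a depends on [3:f]
sources: [0:c, 1:a]
N(rest) = Σ N(rest − s) over sources s of rest; N(one piece) = 1:
  size 1 → [4]=1
  size 2 → [3,4]=1
  size 3 → [1,3,4]=1  [2,3,4]=1
  first=0(c) contributes 2
  first=1(a) contributes 1
|[w]| = 3

3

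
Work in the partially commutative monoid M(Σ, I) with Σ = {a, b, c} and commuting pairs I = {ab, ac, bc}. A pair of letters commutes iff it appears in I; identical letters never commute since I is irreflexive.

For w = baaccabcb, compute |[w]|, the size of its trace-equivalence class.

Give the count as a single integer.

1680

0(b) covers ∅
1(a) covers ∅
2(a) covers 1:a
3(c) covers ∅
4(c) covers 3:c
5(a) covers 2:a
6(b) covers 0:b
7(c) covers 4:c
8(b) covers 6:b
floor of heap: 0:b, 1:a, 3:c
completions by unplaced set U, small U first (add the entries for U minus each lowest piece of U):
  |U|=1: {5}:1  {7}:1  {8}:1
  |U|=2: {2,5}:1  {4,7}:1  {5,7}:2  {5,8}:2  {6,8}:1  {7,8}:2
  |U|=3: {0,6,8}:1  {1,2,5}:1  {2,5,7}:3  {2,5,8}:3  {3,4,7}:1  {4,5,7}:3  {4,7,8}:3  {5,6,8}:3  {5,7,8}:6  {6,7,8}:3
  |U|=4: {0,5,6,8}:4  {0,6,7,8}:4  {1,2,5,7}:4  {1,2,5,8}:4  {2,4,5,7}:6  {2,5,6,8}:6  {2,5,7,8}:12  {3,4,5,7}:4  {3,4,7,8}:4  {4,5,7,8}:12  {4,6,7,8}:6  {5,6,7,8}:12
  |U|=5: {0,2,5,6,8}:10  {0,4,6,7,8}:10  {0,5,6,7,8}:20  {1,2,4,5,7}:10  {1,2,5,6,8}:10  {1,2,5,7,8}:20  {2,3,4,5,7}:10  {2,4,5,7,8}:30  {2,5,6,7,8}:30  {3,4,5,7,8}:20  {3,4,6,7,8}:10  {4,5,6,7,8}:30
  |U|=6: {0,1,2,5,6,8}:20  {0,2,5,6,7,8}:60  {0,3,4,6,7,8}:20  {0,4,5,6,7,8}:60  {1,2,3,4,5,7}:20  {1,2,4,5,7,8}:60  {1,2,5,6,7,8}:60  {2,3,4,5,7,8}:60  {2,4,5,6,7,8}:90  {3,4,5,6,7,8}:60
  |U|=7: {0,1,2,5,6,7,8}:140  {0,2,4,5,6,7,8}:210  {0,3,4,5,6,7,8}:140  {1,2,3,4,5,7,8}:140  {1,2,4,5,6,7,8}:210  {2,3,4,5,6,7,8}:210
  start at 0(b): 560
  start at 1(a): 560
  start at 3(c): 560
sum over floor = 1680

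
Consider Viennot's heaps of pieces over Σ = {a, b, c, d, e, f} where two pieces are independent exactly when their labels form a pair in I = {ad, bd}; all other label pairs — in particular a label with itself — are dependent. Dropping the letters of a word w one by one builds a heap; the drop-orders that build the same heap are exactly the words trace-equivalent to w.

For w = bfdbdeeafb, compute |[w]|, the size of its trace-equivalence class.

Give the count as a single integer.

3

piece 0:b — minimal
piece 1:f rests on {0:b}
piece 2:d rests on {1:f}
piece 3:b rests on {1:f}
piece 4:d rests on {2:d}
piece 5:e rests on {3:b, 4:d}
piece 6:e rests on {5:e}
piece 7:a rests on {6:e}
piece 8:f rests on {7:a}
piece 9:b rests on {8:f}
minimal pieces: {0:b}
ways to finish when only these pieces remain (= sum over removing one remaining piece with nothing left below it):
  1 left: {9}→1
  2 left: {8,9}→1
  3 left: {7,8,9}→1
  4 left: {6,7,8,9}→1
  5 left: {5,6,7,8,9}→1
  6 left: {3,5,6,7,8,9}→1  {4,5,6,7,8,9}→1
  7 left: {2,4,5,6,7,8,9}→1  {3,4,5,6,7,8,9}→2
  8 left: {2,3,4,5,6,7,8,9}→3
  placing 0:b first → 3 extensions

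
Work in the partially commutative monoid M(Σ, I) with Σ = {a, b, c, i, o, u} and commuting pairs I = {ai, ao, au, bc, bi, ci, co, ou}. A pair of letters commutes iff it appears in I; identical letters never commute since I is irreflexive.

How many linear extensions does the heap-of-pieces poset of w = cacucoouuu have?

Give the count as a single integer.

45

piece 0:c — minimal
piece 1:a rests on {0:c}
piece 2:c rests on {1:a}
piece 3:u rests on {2:c}
piece 4:c rests on {3:u}
piece 5:o — minimal
piece 6:o rests on {5:o}
piece 7:u rests on {4:c}
piece 8:u rests on {7:u}
piece 9:u rests on {8:u}
minimal pieces: {0:c, 5:o}
ways to finish when only these pieces remain (= sum over removing one remaining piece with nothing left below it):
  1 left: {6}→1  {9}→1
  2 left: {5,6}→1  {6,9}→2  {8,9}→1
  3 left: {5,6,9}→3  {6,8,9}→3  {7,8,9}→1
  4 left: {4,7,8,9}→1  {5,6,8,9}→6  {6,7,8,9}→4
  5 left: {3,4,7,8,9}→1  {4,6,7,8,9}→5  {5,6,7,8,9}→10
  6 left: {2,3,4,7,8,9}→1  {3,4,6,7,8,9}→6  {4,5,6,7,8,9}→15
  7 left: {1,2,3,4,7,8,9}→1  {2,3,4,6,7,8,9}→7  {3,4,5,6,7,8,9}→21
  8 left: {0,1,2,3,4,7,8,9}→1  {1,2,3,4,6,7,8,9}→8  {2,3,4,5,6,7,8,9}→28
  placing 0:c first → 36 extensions
  placing 5:o first → 9 extensions
total linear extensions = 45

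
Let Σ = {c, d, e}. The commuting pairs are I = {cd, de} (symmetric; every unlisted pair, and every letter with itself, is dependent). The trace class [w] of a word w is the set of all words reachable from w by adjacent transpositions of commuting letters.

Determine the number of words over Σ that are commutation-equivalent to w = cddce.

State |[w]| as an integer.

10

drop 0:c onto floor
drop 1:d onto floor
drop 2:d onto {1:d}
drop 3:c onto {0:c}
drop 4:e onto {3:c}
ground layer = {0:c, 1:d}
drop-orders for the pieces not yet dropped (sum over which currently-grounded one goes next):
  1 to go: {2} 1  {4} 1
  2 to go: {1,2} 1  {2,4} 2  {3,4} 1
  3 to go: {0,3,4} 1  {1,2,4} 3  {2,3,4} 3
  if 0:c drops first: 6 orders
  if 1:d drops first: 4 orders
heap linearizations: 10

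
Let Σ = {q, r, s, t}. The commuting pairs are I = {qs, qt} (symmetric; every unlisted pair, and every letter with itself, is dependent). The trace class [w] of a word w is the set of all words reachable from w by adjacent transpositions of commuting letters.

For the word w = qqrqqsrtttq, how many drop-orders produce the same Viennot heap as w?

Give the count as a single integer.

12

#0=q has no predecessor
#1=q depends on [0:q]
#2=r depends on [1:q]
#3=q depends on [2:r]
#4=q depends on [3:q]
#5=s depends on [2:r]
#6=r depends on [4:q, 5:s]
#7=t depends on [6:r]
#8=t depends on [7:t]
#9=t depends on [8:t]
#10=q depends on [6:r]
sources: [0:q]
N(rest) = Σ N(rest − s) over sources s of rest; N(one piece) = 1:
  size 1 → [9]=1  [10]=1
  size 2 → [8,9]=1  [9,10]=2
  size 3 → [7,8,9]=1  [8,9,10]=3
  size 4 → [7,8,9,10]=4
  size 5 → [6,7,8,9,10]=4
  size 6 → [4,6,7,8,9,10]=4  [5,6,7,8,9,10]=4
  size 7 → [3,4,6,7,8,9,10]=4  [4,5,6,7,8,9,10]=8
  size 8 → [3,4,5,6,7,8,9,10]=12
  size 9 → [2,3,4,5,6,7,8,9,10]=12
  first=0(q) contributes 12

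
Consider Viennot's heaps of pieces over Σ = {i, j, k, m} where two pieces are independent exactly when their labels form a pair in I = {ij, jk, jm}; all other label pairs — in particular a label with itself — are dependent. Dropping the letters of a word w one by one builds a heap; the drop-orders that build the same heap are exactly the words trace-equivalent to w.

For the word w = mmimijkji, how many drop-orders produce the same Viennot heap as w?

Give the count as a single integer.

36

piece 0:m — minimal
piece 1:m rests on {0:m}
piece 2:i rests on {1:m}
piece 3:m rests on {2:i}
piece 4:i rests on {3:m}
piece 5:j — minimal
piece 6:k rests on {4:i}
piece 7:j rests on {5:j}
piece 8:i rests on {6:k}
minimal pieces: {0:m, 5:j}
ways to finish when only these pieces remain (= sum over removing one remaining piece with nothing left below it):
  1 left: {7}→1  {8}→1
  2 left: {5,7}→1  {6,8}→1  {7,8}→2
  3 left: {4,6,8}→1  {5,7,8}→3  {6,7,8}→3
  4 left: {3,4,6,8}→1  {4,6,7,8}→4  {5,6,7,8}→6
  5 left: {2,3,4,6,8}→1  {3,4,6,7,8}→5  {4,5,6,7,8}→10
  6 left: {1,2,3,4,6,8}→1  {2,3,4,6,7,8}→6  {3,4,5,6,7,8}→15
  7 left: {0,1,2,3,4,6,8}→1  {1,2,3,4,6,7,8}→7  {2,3,4,5,6,7,8}→21
  placing 0:m first → 28 extensions
  placing 5:j first → 8 extensions
total linear extensions = 36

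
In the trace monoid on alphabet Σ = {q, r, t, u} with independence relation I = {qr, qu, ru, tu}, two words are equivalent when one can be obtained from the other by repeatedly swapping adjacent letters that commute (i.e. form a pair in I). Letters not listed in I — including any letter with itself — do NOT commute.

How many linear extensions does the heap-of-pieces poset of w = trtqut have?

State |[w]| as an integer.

piece 0:t — minimal
piece 1:r rests on {0:t}
piece 2:t rests on {1:r}
piece 3:q rests on {2:t}
piece 4:u — minimal
piece 5:t rests on {3:q}
minimal pieces: {0:t, 4:u}
ways to finish when only these pieces remain (= sum over removing one remaining piece with nothing left below it):
  1 left: {4}→1  {5}→1
  2 left: {3,5}→1  {4,5}→2
  3 left: {2,3,5}→1  {3,4,5}→3
  4 left: {1,2,3,5}→1  {2,3,4,5}→4
  placing 0:t first → 5 extensions
  placing 4:u first → 1 extensions
total linear extensions = 6

6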